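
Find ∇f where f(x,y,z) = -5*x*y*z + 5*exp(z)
(-5*y*z, -5*x*z, -5*x*y + 5*exp(z))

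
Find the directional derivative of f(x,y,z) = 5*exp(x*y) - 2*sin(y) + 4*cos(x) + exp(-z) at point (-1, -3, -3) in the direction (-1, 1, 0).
sqrt(2)*(-2*sin(1) - cos(3) + 5*exp(3))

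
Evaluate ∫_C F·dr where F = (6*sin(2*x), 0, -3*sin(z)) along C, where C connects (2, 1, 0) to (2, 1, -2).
-3 + 3*cos(2)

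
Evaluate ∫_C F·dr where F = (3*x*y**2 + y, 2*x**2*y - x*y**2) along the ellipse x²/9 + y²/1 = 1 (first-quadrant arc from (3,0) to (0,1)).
-15*pi/16 - 9/4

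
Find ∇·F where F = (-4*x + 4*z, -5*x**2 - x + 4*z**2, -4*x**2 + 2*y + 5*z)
1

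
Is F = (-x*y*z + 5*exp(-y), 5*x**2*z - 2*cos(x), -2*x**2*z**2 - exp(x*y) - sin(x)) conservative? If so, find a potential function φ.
No, ∇×F = (x*(-5*x - exp(x*y)), -x*y + 4*x*z**2 + y*exp(x*y) + cos(x), 11*x*z + 2*sin(x) + 5*exp(-y)) ≠ 0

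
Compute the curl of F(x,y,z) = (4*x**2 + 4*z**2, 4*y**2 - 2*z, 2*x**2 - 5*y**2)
(2 - 10*y, -4*x + 8*z, 0)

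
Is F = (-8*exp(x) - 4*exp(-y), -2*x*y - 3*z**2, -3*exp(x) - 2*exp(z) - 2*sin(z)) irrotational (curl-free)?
No, ∇×F = (6*z, 3*exp(x), -2*y - 4*exp(-y))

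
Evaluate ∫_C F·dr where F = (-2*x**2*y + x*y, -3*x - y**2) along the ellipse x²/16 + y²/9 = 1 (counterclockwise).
60*pi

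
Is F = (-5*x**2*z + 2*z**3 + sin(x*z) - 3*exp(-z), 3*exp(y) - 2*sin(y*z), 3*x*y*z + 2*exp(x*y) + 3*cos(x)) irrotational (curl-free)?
No, ∇×F = (3*x*z + 2*x*exp(x*y) + 2*y*cos(y*z), -5*x**2 + x*cos(x*z) - 3*y*z - 2*y*exp(x*y) + 6*z**2 + 3*sin(x) + 3*exp(-z), 0)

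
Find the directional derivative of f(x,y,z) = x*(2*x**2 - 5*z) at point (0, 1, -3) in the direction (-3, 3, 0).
-15*sqrt(2)/2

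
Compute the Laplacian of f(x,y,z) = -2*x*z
0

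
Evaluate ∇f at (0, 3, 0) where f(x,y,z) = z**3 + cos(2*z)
(0, 0, 0)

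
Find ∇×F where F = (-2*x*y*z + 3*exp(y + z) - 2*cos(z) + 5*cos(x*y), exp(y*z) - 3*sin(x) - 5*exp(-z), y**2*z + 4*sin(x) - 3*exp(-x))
(2*y*z - y*exp(y*z) - 5*exp(-z), -2*x*y + 3*exp(y + z) + 2*sin(z) - 4*cos(x) - 3*exp(-x), 2*x*z + 5*x*sin(x*y) - 3*exp(y + z) - 3*cos(x))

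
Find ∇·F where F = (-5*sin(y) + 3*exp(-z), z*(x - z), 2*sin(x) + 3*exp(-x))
0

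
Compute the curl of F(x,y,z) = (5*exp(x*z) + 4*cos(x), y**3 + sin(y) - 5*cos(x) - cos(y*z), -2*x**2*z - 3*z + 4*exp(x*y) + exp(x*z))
(4*x*exp(x*y) - y*sin(y*z), 4*x*z + 5*x*exp(x*z) - 4*y*exp(x*y) - z*exp(x*z), 5*sin(x))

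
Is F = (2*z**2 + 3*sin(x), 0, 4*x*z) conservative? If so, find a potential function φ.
Yes, F is conservative. φ = 2*x*z**2 - 3*cos(x)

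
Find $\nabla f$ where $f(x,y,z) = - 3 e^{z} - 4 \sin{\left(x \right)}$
(-4*cos(x), 0, -3*exp(z))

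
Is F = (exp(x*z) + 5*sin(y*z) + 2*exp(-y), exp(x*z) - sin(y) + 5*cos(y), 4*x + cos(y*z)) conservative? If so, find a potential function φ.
No, ∇×F = (-x*exp(x*z) - z*sin(y*z), x*exp(x*z) + 5*y*cos(y*z) - 4, z*exp(x*z) - 5*z*cos(y*z) + 2*exp(-y)) ≠ 0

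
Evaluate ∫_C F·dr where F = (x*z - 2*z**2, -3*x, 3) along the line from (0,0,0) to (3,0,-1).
-8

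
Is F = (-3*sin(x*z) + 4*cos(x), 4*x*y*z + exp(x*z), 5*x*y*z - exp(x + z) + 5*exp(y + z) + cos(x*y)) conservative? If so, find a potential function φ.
No, ∇×F = (-4*x*y + 5*x*z - x*exp(x*z) - x*sin(x*y) + 5*exp(y + z), -3*x*cos(x*z) - 5*y*z + y*sin(x*y) + exp(x + z), z*(4*y + exp(x*z))) ≠ 0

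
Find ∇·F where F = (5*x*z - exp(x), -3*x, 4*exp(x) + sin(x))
5*z - exp(x)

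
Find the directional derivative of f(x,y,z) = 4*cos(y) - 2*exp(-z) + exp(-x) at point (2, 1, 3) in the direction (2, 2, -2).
-sqrt(3)*(2 + E + 4*exp(3)*sin(1))*exp(-3)/3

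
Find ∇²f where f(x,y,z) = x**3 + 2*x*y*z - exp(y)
6*x - exp(y)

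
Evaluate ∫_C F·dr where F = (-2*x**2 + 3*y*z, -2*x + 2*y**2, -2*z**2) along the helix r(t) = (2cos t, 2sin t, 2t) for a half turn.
-16*pi**3/3 - 6*pi**2 - 4*pi + 32/3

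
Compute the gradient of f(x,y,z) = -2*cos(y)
(0, 2*sin(y), 0)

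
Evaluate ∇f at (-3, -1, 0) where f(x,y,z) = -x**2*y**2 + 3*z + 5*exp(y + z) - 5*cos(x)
(6 - 5*sin(3), 5*exp(-1) + 18, 5*exp(-1) + 3)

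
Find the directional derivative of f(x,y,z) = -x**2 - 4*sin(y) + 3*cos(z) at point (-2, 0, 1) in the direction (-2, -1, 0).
-4*sqrt(5)/5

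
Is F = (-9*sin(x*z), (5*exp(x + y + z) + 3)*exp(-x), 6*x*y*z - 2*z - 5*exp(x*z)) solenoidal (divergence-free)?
No, ∇·F = 6*x*y - 5*x*exp(x*z) - 9*z*cos(x*z) + 5*exp(y + z) - 2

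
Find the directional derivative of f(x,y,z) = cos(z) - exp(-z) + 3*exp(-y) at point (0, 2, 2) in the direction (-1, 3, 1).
-sqrt(11)*(exp(2)*sin(2) + 8)*exp(-2)/11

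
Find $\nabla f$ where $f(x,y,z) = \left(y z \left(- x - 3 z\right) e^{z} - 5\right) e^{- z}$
(-y*z, -z*(x + 3*z), -x*y - 6*y*z + 5*exp(-z))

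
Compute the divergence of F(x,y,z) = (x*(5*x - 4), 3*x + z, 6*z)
10*x + 2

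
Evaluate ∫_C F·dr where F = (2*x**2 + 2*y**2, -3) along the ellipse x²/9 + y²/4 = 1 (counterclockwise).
0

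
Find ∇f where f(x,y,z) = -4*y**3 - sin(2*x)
(-2*cos(2*x), -12*y**2, 0)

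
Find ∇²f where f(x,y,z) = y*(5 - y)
-2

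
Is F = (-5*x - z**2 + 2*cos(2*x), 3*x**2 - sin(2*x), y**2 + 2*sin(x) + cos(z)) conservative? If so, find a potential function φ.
No, ∇×F = (2*y, -2*z - 2*cos(x), 6*x - 2*cos(2*x)) ≠ 0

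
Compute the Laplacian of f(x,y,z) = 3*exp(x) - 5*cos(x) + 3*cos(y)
3*exp(x) + 5*cos(x) - 3*cos(y)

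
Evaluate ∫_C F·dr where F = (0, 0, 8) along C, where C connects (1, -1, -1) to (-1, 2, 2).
24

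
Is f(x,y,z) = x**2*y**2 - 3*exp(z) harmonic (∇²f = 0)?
No, ∇²f = 2*x**2 + 2*y**2 - 3*exp(z)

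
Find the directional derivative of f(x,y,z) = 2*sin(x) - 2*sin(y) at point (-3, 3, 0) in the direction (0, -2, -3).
4*sqrt(13)*cos(3)/13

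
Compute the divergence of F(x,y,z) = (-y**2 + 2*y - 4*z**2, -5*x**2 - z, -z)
-1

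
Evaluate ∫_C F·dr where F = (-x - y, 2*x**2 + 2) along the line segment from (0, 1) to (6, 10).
183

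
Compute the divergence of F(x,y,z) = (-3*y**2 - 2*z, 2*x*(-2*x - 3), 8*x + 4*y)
0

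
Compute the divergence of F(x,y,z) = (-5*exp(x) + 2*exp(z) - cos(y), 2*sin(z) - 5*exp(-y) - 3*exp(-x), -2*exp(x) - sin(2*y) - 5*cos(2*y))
-5*exp(x) + 5*exp(-y)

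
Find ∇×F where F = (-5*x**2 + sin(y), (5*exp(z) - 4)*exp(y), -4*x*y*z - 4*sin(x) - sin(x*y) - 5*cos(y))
(-4*x*z - x*cos(x*y) - 5*exp(y + z) + 5*sin(y), 4*y*z + y*cos(x*y) + 4*cos(x), -cos(y))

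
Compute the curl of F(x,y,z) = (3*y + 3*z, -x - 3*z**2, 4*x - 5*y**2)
(-10*y + 6*z, -1, -4)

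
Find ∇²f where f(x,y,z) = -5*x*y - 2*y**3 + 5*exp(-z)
-12*y + 5*exp(-z)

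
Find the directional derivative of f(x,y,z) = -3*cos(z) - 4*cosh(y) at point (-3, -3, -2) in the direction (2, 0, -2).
3*sqrt(2)*sin(2)/2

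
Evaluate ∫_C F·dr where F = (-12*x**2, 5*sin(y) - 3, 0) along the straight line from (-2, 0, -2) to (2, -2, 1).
-53 - 5*cos(2)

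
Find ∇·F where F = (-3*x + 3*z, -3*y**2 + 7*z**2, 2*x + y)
-6*y - 3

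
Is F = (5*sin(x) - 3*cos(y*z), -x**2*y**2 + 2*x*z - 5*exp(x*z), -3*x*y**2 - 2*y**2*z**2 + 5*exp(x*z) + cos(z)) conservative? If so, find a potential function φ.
No, ∇×F = (-6*x*y + 5*x*exp(x*z) - 2*x - 4*y*z**2, 3*y**2 + 3*y*sin(y*z) - 5*z*exp(x*z), -2*x*y**2 - 5*z*exp(x*z) - 3*z*sin(y*z) + 2*z) ≠ 0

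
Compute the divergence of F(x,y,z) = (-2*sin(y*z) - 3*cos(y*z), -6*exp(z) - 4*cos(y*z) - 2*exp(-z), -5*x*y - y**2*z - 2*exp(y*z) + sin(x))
-y**2 - 2*y*exp(y*z) + 4*z*sin(y*z)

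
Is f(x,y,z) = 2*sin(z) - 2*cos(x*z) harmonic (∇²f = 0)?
No, ∇²f = 2*x**2*cos(x*z) + 2*z**2*cos(x*z) - 2*sin(z)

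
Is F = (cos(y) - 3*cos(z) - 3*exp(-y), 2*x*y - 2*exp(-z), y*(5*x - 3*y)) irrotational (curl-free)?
No, ∇×F = (5*x - 6*y - 2*exp(-z), -5*y + 3*sin(z), 2*y + sin(y) - 3*exp(-y))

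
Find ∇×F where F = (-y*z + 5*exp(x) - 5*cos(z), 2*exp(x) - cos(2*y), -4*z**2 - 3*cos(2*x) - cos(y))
(sin(y), -y - 6*sin(2*x) + 5*sin(z), z + 2*exp(x))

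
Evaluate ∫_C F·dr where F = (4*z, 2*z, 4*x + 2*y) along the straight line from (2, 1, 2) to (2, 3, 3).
22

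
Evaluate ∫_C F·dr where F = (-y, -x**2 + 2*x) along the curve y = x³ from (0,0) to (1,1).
13/20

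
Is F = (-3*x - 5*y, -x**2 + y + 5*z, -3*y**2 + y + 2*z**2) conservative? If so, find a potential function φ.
No, ∇×F = (-6*y - 4, 0, 5 - 2*x) ≠ 0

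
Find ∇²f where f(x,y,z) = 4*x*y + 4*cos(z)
-4*cos(z)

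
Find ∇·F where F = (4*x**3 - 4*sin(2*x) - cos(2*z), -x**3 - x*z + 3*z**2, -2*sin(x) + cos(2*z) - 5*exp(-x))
12*x**2 - 2*sin(2*z) - 8*cos(2*x)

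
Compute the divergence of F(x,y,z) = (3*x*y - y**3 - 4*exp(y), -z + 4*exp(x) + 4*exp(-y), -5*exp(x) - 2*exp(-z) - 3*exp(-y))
3*y + 2*exp(-z) - 4*exp(-y)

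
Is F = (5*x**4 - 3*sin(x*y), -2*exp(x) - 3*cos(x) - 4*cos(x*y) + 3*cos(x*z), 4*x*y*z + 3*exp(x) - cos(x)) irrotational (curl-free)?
No, ∇×F = (x*(4*z + 3*sin(x*z)), -4*y*z - 3*exp(x) - sin(x), 3*x*cos(x*y) + 4*y*sin(x*y) - 3*z*sin(x*z) - 2*exp(x) + 3*sin(x))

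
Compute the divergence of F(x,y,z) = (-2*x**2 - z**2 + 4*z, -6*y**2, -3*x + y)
-4*x - 12*y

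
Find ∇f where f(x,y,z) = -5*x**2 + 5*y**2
(-10*x, 10*y, 0)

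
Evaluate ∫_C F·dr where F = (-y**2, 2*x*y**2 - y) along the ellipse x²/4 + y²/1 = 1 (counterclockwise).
pi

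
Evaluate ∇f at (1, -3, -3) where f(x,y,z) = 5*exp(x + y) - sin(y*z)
(5*exp(-2), 3*cos(9) + 5*exp(-2), 3*cos(9))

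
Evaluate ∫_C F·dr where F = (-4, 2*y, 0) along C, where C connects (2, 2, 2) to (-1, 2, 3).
12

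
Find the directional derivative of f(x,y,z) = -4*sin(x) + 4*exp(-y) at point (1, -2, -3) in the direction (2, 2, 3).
-8*sqrt(17)*(cos(1) + exp(2))/17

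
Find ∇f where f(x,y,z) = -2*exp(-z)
(0, 0, 2*exp(-z))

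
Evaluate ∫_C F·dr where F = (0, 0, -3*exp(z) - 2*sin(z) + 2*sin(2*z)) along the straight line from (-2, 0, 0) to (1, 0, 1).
-3*E - cos(2) + 2*cos(1) + 2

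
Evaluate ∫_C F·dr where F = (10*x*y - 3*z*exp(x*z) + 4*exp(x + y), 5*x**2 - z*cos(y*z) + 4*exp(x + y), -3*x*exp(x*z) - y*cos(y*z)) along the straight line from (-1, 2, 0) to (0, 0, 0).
-4*E - 6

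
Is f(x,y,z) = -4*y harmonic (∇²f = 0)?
Yes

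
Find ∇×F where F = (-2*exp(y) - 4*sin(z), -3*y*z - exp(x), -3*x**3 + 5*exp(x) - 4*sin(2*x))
(3*y, 9*x**2 - 5*exp(x) + 8*cos(2*x) - 4*cos(z), -exp(x) + 2*exp(y))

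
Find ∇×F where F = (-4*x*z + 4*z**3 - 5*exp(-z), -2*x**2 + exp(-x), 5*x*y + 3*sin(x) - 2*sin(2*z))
(5*x, -4*x - 5*y + 12*z**2 - 3*cos(x) + 5*exp(-z), -4*x - exp(-x))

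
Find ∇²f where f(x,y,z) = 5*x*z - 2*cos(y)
2*cos(y)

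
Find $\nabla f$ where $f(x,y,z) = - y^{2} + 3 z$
(0, -2*y, 3)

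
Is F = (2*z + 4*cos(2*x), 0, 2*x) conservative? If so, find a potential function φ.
Yes, F is conservative. φ = 2*x*z + 2*sin(2*x)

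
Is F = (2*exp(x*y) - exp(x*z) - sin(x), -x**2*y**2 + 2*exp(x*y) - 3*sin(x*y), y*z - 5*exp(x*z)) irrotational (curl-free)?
No, ∇×F = (z, (-x + 5*z)*exp(x*z), -2*x*y**2 - 2*x*exp(x*y) + 2*y*exp(x*y) - 3*y*cos(x*y))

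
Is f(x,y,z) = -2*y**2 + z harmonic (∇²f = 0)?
No, ∇²f = -4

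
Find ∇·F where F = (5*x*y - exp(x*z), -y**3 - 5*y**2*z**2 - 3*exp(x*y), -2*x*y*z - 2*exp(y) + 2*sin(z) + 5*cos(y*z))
-2*x*y - 3*x*exp(x*y) - 3*y**2 - 10*y*z**2 - 5*y*sin(y*z) + 5*y - z*exp(x*z) + 2*cos(z)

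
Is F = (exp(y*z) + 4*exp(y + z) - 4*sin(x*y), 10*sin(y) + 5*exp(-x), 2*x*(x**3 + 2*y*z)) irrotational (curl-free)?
No, ∇×F = (4*x*z, -8*x**3 - 4*y*z + y*exp(y*z) + 4*exp(y + z), 4*x*cos(x*y) - z*exp(y*z) - 4*exp(y + z) - 5*exp(-x))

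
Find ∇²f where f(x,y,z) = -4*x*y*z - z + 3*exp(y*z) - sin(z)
3*y**2*exp(y*z) + 3*z**2*exp(y*z) + sin(z)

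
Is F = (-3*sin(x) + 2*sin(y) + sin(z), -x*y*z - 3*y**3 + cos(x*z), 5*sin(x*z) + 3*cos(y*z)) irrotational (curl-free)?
No, ∇×F = (x*y + x*sin(x*z) - 3*z*sin(y*z), -5*z*cos(x*z) + cos(z), -y*z - z*sin(x*z) - 2*cos(y))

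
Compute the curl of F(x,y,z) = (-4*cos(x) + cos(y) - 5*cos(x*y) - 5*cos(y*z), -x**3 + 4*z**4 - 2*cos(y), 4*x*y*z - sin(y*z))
(z*(4*x - 16*z**2 - cos(y*z)), y*(-4*z + 5*sin(y*z)), -3*x**2 - 5*x*sin(x*y) - 5*z*sin(y*z) + sin(y))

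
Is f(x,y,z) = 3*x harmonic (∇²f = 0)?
Yes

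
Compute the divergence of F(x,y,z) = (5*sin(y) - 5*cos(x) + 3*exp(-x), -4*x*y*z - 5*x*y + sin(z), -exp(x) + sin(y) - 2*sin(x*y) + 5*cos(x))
-4*x*z - 5*x + 5*sin(x) - 3*exp(-x)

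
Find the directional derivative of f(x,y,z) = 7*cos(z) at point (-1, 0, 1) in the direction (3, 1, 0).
0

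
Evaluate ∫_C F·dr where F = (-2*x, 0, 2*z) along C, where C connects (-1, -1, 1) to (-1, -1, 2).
3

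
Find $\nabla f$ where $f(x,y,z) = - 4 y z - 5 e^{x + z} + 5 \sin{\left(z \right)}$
(-5*exp(x + z), -4*z, -4*y - 5*exp(x + z) + 5*cos(z))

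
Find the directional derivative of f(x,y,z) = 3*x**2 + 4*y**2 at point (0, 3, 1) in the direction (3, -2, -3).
-24*sqrt(22)/11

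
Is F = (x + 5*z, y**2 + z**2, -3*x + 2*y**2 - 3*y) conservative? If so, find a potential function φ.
No, ∇×F = (4*y - 2*z - 3, 8, 0) ≠ 0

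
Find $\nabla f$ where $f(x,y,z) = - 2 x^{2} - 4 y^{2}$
(-4*x, -8*y, 0)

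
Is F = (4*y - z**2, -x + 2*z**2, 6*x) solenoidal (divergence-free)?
Yes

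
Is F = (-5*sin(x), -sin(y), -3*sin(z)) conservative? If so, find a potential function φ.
Yes, F is conservative. φ = 5*cos(x) + cos(y) + 3*cos(z)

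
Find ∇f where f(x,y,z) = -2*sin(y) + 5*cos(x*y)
(-5*y*sin(x*y), -5*x*sin(x*y) - 2*cos(y), 0)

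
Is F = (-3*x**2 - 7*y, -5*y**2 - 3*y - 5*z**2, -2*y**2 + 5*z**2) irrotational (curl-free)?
No, ∇×F = (-4*y + 10*z, 0, 7)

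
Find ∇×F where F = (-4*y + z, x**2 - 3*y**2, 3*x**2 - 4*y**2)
(-8*y, 1 - 6*x, 2*x + 4)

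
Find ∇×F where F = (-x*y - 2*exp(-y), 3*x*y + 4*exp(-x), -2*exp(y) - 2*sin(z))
(-2*exp(y), 0, x + 3*y - 2*exp(-y) - 4*exp(-x))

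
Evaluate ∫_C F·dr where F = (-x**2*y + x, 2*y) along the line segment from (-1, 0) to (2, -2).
10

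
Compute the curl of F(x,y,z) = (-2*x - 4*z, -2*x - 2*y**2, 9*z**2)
(0, -4, -2)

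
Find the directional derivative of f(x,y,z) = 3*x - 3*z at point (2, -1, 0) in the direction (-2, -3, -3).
3*sqrt(22)/22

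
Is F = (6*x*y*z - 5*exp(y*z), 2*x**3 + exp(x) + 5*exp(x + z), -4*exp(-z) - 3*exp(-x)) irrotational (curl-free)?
No, ∇×F = (-5*exp(x + z), 6*x*y - 5*y*exp(y*z) - 3*exp(-x), 6*x**2 - 6*x*z + 5*z*exp(y*z) + exp(x) + 5*exp(x + z))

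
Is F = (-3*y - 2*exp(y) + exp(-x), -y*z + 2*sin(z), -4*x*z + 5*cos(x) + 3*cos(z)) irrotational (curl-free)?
No, ∇×F = (y - 2*cos(z), 4*z + 5*sin(x), 2*exp(y) + 3)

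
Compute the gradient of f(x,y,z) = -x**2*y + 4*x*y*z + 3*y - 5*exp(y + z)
(2*y*(-x + 2*z), -x**2 + 4*x*z - 5*exp(y + z) + 3, 4*x*y - 5*exp(y + z))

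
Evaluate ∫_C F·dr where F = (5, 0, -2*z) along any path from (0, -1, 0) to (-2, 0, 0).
-10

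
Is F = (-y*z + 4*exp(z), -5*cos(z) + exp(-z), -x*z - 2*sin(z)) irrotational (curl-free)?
No, ∇×F = (-5*sin(z) + exp(-z), -y + z + 4*exp(z), z)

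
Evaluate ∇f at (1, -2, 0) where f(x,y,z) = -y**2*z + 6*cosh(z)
(0, 0, -4)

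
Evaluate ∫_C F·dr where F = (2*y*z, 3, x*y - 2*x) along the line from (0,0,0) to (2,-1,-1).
1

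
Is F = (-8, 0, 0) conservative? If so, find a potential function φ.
Yes, F is conservative. φ = -8*x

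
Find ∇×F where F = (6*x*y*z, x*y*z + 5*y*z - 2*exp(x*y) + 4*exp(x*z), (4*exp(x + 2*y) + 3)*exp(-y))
(-x*y - 4*x*exp(x*z) - 5*y + 4*exp(x + y) - 3*exp(-y), 6*x*y - 4*exp(x + y), -6*x*z + y*z - 2*y*exp(x*y) + 4*z*exp(x*z))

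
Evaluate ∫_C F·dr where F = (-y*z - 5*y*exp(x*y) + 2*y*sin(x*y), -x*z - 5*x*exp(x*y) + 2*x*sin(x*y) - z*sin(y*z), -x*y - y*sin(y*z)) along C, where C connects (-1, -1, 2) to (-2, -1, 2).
-5*exp(2) - 2 - 2*cos(2) + 2*cos(1) + 5*E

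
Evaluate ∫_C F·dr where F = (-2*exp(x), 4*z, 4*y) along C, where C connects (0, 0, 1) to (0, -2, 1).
-8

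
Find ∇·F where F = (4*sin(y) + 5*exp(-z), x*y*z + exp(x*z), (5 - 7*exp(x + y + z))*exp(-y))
x*z - 7*exp(x + z)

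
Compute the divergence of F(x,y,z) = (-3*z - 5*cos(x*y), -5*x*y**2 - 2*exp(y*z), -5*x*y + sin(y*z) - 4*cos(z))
-10*x*y + 5*y*sin(x*y) + y*cos(y*z) - 2*z*exp(y*z) + 4*sin(z)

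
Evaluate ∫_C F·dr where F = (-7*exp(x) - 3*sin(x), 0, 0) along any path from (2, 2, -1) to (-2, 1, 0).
14*sinh(2)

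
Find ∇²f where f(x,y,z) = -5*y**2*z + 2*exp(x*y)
2*x**2*exp(x*y) + 2*y**2*exp(x*y) - 10*z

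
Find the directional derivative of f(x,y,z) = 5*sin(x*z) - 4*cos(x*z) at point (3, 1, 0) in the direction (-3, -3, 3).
5*sqrt(3)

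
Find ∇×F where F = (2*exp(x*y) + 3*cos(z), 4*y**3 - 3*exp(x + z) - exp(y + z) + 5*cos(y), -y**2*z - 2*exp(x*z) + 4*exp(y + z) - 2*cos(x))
(-2*y*z + 3*exp(x + z) + 5*exp(y + z), 2*z*exp(x*z) - 2*sin(x) - 3*sin(z), -2*x*exp(x*y) - 3*exp(x + z))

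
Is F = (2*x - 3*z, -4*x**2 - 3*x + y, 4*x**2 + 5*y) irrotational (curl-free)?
No, ∇×F = (5, -8*x - 3, -8*x - 3)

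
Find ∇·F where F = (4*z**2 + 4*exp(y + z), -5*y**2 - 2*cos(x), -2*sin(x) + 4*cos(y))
-10*y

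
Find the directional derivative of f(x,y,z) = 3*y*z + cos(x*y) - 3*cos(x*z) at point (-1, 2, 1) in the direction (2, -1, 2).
5*sin(2)/3 + 3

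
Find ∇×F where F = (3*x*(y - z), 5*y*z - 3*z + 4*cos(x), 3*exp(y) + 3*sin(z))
(-5*y + 3*exp(y) + 3, -3*x, -3*x - 4*sin(x))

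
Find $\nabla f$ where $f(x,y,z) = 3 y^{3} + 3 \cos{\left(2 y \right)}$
(0, 9*y**2 - 6*sin(2*y), 0)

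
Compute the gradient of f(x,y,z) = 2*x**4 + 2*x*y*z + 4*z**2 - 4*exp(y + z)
(8*x**3 + 2*y*z, 2*x*z - 4*exp(y + z), 2*x*y + 8*z - 4*exp(y + z))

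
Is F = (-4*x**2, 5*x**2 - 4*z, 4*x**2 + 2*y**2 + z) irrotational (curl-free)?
No, ∇×F = (4*y + 4, -8*x, 10*x)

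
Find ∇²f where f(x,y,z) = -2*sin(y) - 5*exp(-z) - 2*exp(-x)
2*sin(y) - 5*exp(-z) - 2*exp(-x)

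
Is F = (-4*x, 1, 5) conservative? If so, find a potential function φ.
Yes, F is conservative. φ = -2*x**2 + y + 5*z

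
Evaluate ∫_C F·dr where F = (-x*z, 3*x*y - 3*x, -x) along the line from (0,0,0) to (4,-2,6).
-16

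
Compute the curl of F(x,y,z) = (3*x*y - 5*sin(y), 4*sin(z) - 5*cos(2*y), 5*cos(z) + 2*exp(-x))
(-4*cos(z), 2*exp(-x), -3*x + 5*cos(y))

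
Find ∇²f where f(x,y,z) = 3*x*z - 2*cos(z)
2*cos(z)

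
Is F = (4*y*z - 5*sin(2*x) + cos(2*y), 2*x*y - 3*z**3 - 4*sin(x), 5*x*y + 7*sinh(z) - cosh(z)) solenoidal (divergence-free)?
No, ∇·F = 2*x - 10*cos(2*x) - sinh(z) + 7*cosh(z)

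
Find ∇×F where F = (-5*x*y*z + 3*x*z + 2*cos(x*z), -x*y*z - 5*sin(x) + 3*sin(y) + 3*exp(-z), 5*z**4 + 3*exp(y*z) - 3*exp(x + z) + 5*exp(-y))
(x*y + 3*z*exp(y*z) + 3*exp(-z) - 5*exp(-y), -5*x*y - 2*x*sin(x*z) + 3*x + 3*exp(x + z), 5*x*z - y*z - 5*cos(x))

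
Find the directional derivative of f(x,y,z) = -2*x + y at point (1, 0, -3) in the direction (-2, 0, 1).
4*sqrt(5)/5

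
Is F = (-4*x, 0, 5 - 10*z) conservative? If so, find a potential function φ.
Yes, F is conservative. φ = -2*x**2 - 5*z**2 + 5*z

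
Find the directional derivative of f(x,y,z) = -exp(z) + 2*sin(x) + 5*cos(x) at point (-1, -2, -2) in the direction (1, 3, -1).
sqrt(11)*(1 + (2*cos(1) + 5*sin(1))*exp(2))*exp(-2)/11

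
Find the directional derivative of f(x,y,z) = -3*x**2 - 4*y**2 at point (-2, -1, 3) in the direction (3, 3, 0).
10*sqrt(2)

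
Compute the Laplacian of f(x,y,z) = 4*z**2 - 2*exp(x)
8 - 2*exp(x)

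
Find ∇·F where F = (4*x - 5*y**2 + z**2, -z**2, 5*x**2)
4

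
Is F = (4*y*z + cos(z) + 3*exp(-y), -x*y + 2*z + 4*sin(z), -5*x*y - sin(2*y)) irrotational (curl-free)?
No, ∇×F = (-5*x - 4*cos(y)**2 - 4*cos(z), 9*y - sin(z), -y - 4*z + 3*exp(-y))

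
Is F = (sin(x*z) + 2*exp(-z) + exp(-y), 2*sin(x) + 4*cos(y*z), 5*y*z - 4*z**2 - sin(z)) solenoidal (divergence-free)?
No, ∇·F = 5*y - 4*z*sin(y*z) + z*cos(x*z) - 8*z - cos(z)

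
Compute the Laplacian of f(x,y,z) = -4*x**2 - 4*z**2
-16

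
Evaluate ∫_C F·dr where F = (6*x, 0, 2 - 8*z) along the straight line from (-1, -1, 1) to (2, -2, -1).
5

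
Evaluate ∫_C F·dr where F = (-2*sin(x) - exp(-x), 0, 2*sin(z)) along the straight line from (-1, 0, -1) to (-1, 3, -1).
0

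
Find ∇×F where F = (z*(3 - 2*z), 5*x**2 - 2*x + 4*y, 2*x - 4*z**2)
(0, 1 - 4*z, 10*x - 2)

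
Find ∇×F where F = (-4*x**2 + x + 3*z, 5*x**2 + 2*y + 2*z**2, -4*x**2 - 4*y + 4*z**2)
(-4*z - 4, 8*x + 3, 10*x)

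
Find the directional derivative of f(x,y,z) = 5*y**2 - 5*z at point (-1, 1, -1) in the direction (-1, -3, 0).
-3*sqrt(10)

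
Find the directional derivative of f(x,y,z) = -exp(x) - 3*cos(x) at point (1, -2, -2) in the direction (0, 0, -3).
0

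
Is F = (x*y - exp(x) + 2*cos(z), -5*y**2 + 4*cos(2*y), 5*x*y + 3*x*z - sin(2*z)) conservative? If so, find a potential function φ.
No, ∇×F = (5*x, -5*y - 3*z - 2*sin(z), -x) ≠ 0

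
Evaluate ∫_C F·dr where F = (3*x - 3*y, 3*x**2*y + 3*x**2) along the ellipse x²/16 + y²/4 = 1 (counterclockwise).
24*pi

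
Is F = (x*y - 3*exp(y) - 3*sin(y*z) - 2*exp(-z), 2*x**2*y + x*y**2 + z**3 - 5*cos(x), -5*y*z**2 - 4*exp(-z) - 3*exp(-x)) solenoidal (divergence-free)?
No, ∇·F = 2*x**2 + 2*x*y - 10*y*z + y + 4*exp(-z)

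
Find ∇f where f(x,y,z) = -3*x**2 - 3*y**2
(-6*x, -6*y, 0)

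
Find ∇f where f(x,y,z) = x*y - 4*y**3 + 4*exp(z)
(y, x - 12*y**2, 4*exp(z))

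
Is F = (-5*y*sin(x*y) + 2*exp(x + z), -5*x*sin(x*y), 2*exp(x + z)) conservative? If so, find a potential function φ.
Yes, F is conservative. φ = 2*exp(x + z) + 5*cos(x*y)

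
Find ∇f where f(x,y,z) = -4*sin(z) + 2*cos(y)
(0, -2*sin(y), -4*cos(z))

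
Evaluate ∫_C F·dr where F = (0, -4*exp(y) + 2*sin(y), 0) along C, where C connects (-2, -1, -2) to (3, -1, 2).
0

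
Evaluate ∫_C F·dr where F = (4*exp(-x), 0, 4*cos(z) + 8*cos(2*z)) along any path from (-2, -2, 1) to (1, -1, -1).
-8*sin(2) - 8*sin(1) - 4*exp(-1) + 4*exp(2)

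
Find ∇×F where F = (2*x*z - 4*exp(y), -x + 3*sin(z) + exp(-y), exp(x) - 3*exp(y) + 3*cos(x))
(-3*exp(y) - 3*cos(z), 2*x - exp(x) + 3*sin(x), 4*exp(y) - 1)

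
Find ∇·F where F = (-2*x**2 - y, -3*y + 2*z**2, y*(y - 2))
-4*x - 3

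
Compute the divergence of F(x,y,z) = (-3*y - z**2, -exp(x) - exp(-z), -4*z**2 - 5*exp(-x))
-8*z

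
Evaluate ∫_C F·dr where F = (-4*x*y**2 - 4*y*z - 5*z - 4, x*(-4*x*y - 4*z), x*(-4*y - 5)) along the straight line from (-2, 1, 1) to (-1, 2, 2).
4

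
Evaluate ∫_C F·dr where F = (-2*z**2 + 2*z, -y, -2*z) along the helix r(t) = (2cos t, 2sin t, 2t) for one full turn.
16*pi*(1 - 5*pi)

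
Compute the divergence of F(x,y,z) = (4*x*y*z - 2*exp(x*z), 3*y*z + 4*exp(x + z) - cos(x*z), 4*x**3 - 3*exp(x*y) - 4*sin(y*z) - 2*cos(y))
4*y*z - 4*y*cos(y*z) - 2*z*exp(x*z) + 3*z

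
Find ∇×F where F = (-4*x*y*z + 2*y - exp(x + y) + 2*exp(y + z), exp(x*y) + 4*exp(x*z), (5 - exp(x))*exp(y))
(-4*x*exp(x*z) - (exp(x) - 5)*exp(y), -4*x*y + exp(x + y) + 2*exp(y + z), 4*x*z + y*exp(x*y) + 4*z*exp(x*z) + exp(x + y) - 2*exp(y + z) - 2)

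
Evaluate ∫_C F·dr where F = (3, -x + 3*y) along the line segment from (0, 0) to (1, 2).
8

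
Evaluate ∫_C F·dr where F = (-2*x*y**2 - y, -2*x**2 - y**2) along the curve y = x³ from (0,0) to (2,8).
-4156/15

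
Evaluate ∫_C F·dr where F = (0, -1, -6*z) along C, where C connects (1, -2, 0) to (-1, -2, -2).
-12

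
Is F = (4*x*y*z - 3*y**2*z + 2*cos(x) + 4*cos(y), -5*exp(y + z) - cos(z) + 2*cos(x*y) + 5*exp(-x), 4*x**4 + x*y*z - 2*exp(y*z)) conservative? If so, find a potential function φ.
No, ∇×F = (x*z - 2*z*exp(y*z) + 5*exp(y + z) - sin(z), -16*x**3 + 4*x*y - 3*y**2 - y*z, -4*x*z + 6*y*z - 2*y*sin(x*y) + 4*sin(y) - 5*exp(-x)) ≠ 0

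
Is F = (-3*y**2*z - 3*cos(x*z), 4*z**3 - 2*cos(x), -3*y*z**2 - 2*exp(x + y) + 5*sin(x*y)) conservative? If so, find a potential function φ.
No, ∇×F = (5*x*cos(x*y) - 15*z**2 - 2*exp(x + y), 3*x*sin(x*z) - 3*y**2 - 5*y*cos(x*y) + 2*exp(x + y), 6*y*z + 2*sin(x)) ≠ 0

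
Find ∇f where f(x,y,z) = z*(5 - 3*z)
(0, 0, 5 - 6*z)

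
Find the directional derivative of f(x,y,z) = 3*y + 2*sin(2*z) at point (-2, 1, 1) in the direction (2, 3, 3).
3*sqrt(22)*(4*cos(2) + 3)/22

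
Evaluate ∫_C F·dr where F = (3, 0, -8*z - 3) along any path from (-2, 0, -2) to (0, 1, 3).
-29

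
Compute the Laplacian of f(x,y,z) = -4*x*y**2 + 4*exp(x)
-8*x + 4*exp(x)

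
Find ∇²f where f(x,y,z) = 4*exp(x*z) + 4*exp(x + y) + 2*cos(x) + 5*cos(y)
4*x**2*exp(x*z) + 4*z**2*exp(x*z) + 8*exp(x + y) - 2*cos(x) - 5*cos(y)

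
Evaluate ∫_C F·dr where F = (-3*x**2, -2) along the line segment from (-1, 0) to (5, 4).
-134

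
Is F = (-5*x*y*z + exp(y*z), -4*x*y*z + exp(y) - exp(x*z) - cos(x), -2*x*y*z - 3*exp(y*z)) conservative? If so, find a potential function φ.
No, ∇×F = (4*x*y - 2*x*z + x*exp(x*z) - 3*z*exp(y*z), y*(-5*x + 2*z + exp(y*z)), 5*x*z - 4*y*z - z*exp(x*z) - z*exp(y*z) + sin(x)) ≠ 0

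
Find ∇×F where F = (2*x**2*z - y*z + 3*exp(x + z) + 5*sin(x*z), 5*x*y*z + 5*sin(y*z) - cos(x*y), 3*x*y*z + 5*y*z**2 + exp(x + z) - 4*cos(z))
(-5*x*y + 3*x*z - 5*y*cos(y*z) + 5*z**2, 2*x**2 + 5*x*cos(x*z) - 3*y*z - y + 2*exp(x + z), 5*y*z + y*sin(x*y) + z)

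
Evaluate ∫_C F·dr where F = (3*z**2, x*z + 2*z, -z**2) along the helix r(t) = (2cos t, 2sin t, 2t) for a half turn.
-22*pi**2 - 8*pi**3/3 + 80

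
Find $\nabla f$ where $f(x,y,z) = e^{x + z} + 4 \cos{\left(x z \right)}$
(-4*z*sin(x*z) + exp(x + z), 0, -4*x*sin(x*z) + exp(x + z))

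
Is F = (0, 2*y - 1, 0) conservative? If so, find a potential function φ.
Yes, F is conservative. φ = y*(y - 1)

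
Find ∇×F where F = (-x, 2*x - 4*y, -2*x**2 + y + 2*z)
(1, 4*x, 2)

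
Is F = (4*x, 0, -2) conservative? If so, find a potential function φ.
Yes, F is conservative. φ = 2*x**2 - 2*z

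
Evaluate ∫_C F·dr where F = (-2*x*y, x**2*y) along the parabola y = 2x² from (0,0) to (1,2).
1/3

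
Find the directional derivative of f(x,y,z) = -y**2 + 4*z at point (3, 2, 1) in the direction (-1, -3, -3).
0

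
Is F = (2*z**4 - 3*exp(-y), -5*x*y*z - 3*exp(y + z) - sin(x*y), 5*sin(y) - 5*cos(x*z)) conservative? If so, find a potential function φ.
No, ∇×F = (5*x*y + 3*exp(y + z) + 5*cos(y), z*(8*z**2 - 5*sin(x*z)), -5*y*z - y*cos(x*y) - 3*exp(-y)) ≠ 0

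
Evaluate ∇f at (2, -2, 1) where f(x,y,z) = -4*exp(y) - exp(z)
(0, -4*exp(-2), -E)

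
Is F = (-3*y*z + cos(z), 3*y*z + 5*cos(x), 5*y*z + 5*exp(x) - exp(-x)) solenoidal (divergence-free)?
No, ∇·F = 5*y + 3*z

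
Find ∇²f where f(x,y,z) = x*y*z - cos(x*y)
(x**2 + y**2)*cos(x*y)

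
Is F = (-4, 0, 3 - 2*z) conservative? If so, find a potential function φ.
Yes, F is conservative. φ = -4*x - z**2 + 3*z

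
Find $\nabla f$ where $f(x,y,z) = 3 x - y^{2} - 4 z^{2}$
(3, -2*y, -8*z)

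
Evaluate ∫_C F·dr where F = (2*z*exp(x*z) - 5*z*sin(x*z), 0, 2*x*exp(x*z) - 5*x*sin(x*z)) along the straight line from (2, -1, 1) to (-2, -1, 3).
-2*exp(2) + 2*exp(-6) - 5*cos(2) + 5*cos(6)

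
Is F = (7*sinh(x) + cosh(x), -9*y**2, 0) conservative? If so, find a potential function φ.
Yes, F is conservative. φ = -3*y**3 + sinh(x) + 7*cosh(x)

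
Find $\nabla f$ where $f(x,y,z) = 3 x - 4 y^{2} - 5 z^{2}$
(3, -8*y, -10*z)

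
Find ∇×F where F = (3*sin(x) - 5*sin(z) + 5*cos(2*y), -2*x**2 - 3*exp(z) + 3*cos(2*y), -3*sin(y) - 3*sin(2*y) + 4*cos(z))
(3*exp(z) - 3*cos(y) - 6*cos(2*y), -5*cos(z), -4*x + 10*sin(2*y))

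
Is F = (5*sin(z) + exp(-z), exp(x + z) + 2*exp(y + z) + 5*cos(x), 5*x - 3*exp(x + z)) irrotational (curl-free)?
No, ∇×F = (-exp(x + z) - 2*exp(y + z), 3*exp(x + z) + 5*cos(z) - 5 - exp(-z), exp(x + z) - 5*sin(x))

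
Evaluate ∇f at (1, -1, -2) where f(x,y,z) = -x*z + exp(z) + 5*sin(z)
(2, 0, 5*cos(2) - 1 + exp(-2))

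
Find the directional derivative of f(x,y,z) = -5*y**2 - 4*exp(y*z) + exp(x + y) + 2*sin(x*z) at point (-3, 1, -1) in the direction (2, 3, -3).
sqrt(22)*(-30*exp(2) + 14*exp(2)*cos(3) + 5 + 24*E)*exp(-2)/22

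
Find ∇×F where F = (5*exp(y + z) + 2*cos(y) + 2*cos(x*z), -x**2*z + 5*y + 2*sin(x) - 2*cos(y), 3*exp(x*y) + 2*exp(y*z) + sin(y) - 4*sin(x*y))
(x**2 + 3*x*exp(x*y) - 4*x*cos(x*y) + 2*z*exp(y*z) + cos(y), -2*x*sin(x*z) - 3*y*exp(x*y) + 4*y*cos(x*y) + 5*exp(y + z), -2*x*z - 5*exp(y + z) + 2*sin(y) + 2*cos(x))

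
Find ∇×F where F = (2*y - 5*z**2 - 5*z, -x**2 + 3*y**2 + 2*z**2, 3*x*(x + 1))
(-4*z, -6*x - 10*z - 8, -2*x - 2)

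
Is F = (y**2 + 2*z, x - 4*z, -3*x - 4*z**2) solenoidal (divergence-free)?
No, ∇·F = -8*z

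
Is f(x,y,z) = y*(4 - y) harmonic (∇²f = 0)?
No, ∇²f = -2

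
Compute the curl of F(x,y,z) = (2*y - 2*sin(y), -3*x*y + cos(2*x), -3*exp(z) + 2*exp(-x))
(0, 2*exp(-x), -3*y - 2*sin(2*x) + 2*cos(y) - 2)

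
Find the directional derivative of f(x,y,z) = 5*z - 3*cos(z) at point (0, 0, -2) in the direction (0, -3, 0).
0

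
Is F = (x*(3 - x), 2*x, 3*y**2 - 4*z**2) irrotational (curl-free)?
No, ∇×F = (6*y, 0, 2)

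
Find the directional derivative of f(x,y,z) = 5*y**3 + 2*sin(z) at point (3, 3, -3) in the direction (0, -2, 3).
6*sqrt(13)*(-45 + cos(3))/13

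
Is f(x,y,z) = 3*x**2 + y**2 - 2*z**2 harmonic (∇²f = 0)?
No, ∇²f = 4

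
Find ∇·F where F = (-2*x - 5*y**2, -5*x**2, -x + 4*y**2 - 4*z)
-6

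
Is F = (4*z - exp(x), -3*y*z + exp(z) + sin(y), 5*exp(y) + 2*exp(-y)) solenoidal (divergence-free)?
No, ∇·F = -3*z - exp(x) + cos(y)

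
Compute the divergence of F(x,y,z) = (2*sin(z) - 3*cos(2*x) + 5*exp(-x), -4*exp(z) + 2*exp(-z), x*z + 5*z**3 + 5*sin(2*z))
x + 15*z**2 + 6*sin(2*x) + 10*cos(2*z) - 5*exp(-x)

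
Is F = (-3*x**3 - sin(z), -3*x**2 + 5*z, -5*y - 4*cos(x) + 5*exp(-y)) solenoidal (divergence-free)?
No, ∇·F = -9*x**2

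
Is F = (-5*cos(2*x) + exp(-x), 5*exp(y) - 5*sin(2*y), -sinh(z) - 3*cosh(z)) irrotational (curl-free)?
Yes, ∇×F = (0, 0, 0)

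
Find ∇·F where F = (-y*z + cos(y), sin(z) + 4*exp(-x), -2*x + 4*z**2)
8*z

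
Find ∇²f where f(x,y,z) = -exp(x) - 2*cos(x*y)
2*x**2*cos(x*y) + 2*y**2*cos(x*y) - exp(x)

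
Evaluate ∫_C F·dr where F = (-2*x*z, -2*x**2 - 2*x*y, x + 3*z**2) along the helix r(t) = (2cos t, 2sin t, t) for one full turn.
-4*pi + 8*pi**3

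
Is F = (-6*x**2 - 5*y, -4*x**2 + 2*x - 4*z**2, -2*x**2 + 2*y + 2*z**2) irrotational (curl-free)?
No, ∇×F = (8*z + 2, 4*x, 7 - 8*x)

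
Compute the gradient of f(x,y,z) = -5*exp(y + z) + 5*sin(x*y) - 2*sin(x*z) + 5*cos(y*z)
(5*y*cos(x*y) - 2*z*cos(x*z), 5*x*cos(x*y) - 5*z*sin(y*z) - 5*exp(y + z), -2*x*cos(x*z) - 5*y*sin(y*z) - 5*exp(y + z))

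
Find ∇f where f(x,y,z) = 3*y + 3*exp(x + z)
(3*exp(x + z), 3, 3*exp(x + z))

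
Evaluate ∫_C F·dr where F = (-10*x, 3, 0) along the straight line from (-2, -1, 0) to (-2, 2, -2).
9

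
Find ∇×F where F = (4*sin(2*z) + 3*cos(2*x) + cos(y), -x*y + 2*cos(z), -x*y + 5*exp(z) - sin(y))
(-x + 2*sin(z) - cos(y), y + 8*cos(2*z), -y + sin(y))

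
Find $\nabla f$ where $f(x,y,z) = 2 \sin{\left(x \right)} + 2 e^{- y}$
(2*cos(x), -2*exp(-y), 0)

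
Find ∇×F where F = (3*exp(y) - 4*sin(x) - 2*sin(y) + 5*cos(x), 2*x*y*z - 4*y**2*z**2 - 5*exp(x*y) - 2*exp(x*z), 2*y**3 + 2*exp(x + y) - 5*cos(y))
(-2*x*y + 2*x*exp(x*z) + 8*y**2*z + 6*y**2 + 2*exp(x + y) + 5*sin(y), -2*exp(x + y), 2*y*z - 5*y*exp(x*y) - 2*z*exp(x*z) - 3*exp(y) + 2*cos(y))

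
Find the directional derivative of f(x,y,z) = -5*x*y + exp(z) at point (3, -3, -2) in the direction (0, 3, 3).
sqrt(2)*(1 - 15*exp(2))*exp(-2)/2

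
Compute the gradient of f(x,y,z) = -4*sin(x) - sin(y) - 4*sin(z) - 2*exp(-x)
(-4*cos(x) + 2*exp(-x), -cos(y), -4*cos(z))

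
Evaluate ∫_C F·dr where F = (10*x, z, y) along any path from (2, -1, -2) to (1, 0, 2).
-17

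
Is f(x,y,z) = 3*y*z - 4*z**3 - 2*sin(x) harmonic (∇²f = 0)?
No, ∇²f = -24*z + 2*sin(x)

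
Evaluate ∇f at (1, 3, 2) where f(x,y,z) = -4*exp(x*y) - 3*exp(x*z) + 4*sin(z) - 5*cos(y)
((-12*E - 6)*exp(2), -4*exp(3) + 5*sin(3), -3*exp(2) + 4*cos(2))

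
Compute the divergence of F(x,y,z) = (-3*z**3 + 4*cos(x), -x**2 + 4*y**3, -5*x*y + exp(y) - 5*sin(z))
12*y**2 - 4*sin(x) - 5*cos(z)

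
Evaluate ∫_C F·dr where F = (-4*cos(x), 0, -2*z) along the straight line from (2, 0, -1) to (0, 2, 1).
4*sin(2)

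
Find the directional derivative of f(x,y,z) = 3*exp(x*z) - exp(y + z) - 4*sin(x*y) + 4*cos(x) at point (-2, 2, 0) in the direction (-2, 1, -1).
sqrt(6)*(12*cos(4) - 4*sin(2) + 3)/3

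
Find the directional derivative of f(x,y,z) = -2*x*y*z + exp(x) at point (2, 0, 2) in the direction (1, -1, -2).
sqrt(6)*(exp(2) + 8)/6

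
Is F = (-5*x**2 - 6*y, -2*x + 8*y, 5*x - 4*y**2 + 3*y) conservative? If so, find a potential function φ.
No, ∇×F = (3 - 8*y, -5, 4) ≠ 0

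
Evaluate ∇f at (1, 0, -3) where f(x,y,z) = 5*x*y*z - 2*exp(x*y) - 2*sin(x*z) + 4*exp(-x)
(6*cos(3) - 4*exp(-1), -17, -2*cos(3))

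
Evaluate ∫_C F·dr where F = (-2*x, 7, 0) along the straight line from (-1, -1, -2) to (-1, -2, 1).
-7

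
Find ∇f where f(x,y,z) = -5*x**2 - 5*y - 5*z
(-10*x, -5, -5)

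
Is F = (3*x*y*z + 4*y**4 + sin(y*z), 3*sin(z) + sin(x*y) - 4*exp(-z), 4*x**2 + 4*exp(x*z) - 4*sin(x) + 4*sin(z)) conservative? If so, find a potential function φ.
No, ∇×F = (-3*cos(z) - 4*exp(-z), 3*x*y - 8*x + y*cos(y*z) - 4*z*exp(x*z) + 4*cos(x), -3*x*z - 16*y**3 + y*cos(x*y) - z*cos(y*z)) ≠ 0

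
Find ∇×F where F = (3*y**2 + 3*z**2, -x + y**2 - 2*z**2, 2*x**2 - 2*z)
(4*z, -4*x + 6*z, -6*y - 1)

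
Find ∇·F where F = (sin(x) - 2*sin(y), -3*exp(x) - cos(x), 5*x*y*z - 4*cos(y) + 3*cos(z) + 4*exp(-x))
5*x*y - 3*sin(z) + cos(x)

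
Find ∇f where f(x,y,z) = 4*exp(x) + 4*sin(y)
(4*exp(x), 4*cos(y), 0)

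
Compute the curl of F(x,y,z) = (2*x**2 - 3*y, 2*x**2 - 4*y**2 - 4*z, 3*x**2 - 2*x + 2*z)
(4, 2 - 6*x, 4*x + 3)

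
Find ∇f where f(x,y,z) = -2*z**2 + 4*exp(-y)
(0, -4*exp(-y), -4*z)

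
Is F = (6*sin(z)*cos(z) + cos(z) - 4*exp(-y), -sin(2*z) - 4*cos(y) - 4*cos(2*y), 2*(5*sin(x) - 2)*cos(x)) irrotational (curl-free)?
No, ∇×F = (2*cos(2*z), -4*sin(x) - sin(z) - 10*cos(2*x) + 6*cos(2*z), -4*exp(-y))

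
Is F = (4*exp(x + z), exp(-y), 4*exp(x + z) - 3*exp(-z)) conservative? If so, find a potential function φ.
Yes, F is conservative. φ = 4*exp(x + z) + 3*exp(-z) - exp(-y)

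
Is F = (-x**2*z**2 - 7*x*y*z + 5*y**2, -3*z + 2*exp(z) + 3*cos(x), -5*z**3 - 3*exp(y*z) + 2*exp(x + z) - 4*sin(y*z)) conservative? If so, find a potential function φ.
No, ∇×F = (-3*z*exp(y*z) - 4*z*cos(y*z) - 2*exp(z) + 3, -2*x**2*z - 7*x*y - 2*exp(x + z), 7*x*z - 10*y - 3*sin(x)) ≠ 0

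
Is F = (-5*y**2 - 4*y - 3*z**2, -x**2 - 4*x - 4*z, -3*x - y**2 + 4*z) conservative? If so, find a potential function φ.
No, ∇×F = (4 - 2*y, 3 - 6*z, -2*x + 10*y) ≠ 0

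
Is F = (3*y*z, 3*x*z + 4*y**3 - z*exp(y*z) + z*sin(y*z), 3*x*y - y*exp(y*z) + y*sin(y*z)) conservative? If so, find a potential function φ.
Yes, F is conservative. φ = 3*x*y*z + y**4 - exp(y*z) - cos(y*z)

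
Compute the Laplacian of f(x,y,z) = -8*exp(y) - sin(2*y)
-8*exp(y) + 4*sin(2*y)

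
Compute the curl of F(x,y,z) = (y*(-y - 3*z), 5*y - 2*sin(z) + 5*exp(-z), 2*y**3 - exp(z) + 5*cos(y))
(6*y**2 - 5*sin(y) + 2*cos(z) + 5*exp(-z), -3*y, 2*y + 3*z)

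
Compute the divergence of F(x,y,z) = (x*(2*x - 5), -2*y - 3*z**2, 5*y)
4*x - 7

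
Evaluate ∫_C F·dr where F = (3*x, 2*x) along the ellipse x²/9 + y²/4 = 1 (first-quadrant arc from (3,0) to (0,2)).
-27/2 + 3*pi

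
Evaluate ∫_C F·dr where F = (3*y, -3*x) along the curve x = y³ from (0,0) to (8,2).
24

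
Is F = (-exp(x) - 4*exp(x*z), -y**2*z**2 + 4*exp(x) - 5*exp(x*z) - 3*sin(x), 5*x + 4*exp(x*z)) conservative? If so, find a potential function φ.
No, ∇×F = (5*x*exp(x*z) + 2*y**2*z, -4*x*exp(x*z) - 4*z*exp(x*z) - 5, -5*z*exp(x*z) + 4*exp(x) - 3*cos(x)) ≠ 0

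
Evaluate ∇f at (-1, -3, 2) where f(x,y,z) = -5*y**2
(0, 30, 0)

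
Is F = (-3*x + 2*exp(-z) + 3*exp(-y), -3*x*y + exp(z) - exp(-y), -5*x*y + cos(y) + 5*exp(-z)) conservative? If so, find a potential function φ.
No, ∇×F = (-5*x - exp(z) - sin(y), 5*y - 2*exp(-z), -3*y + 3*exp(-y)) ≠ 0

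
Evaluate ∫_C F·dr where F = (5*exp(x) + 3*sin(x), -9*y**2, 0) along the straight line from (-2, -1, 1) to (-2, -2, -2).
21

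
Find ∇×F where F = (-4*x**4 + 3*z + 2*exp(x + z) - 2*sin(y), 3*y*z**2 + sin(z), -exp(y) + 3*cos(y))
(-6*y*z - exp(y) - 3*sin(y) - cos(z), 2*exp(x + z) + 3, 2*cos(y))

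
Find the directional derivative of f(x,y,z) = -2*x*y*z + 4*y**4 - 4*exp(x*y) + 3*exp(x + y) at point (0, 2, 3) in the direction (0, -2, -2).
sqrt(2)*(-128 - 3*exp(2))/2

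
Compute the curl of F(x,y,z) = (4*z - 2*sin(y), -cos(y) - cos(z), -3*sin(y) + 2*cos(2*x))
(-sin(z) - 3*cos(y), 4*sin(2*x) + 4, 2*cos(y))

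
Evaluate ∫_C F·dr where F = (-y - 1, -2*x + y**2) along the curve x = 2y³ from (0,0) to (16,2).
-160/3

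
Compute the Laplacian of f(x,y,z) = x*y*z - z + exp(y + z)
2*exp(y + z)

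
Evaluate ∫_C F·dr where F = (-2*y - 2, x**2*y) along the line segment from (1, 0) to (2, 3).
31/4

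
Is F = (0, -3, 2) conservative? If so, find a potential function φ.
Yes, F is conservative. φ = -3*y + 2*z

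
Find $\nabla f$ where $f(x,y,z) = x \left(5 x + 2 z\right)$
(10*x + 2*z, 0, 2*x)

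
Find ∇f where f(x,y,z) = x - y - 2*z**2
(1, -1, -4*z)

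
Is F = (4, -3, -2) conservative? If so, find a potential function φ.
Yes, F is conservative. φ = 4*x - 3*y - 2*z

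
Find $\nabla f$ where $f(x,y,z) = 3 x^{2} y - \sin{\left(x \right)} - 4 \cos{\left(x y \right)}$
(6*x*y + 4*y*sin(x*y) - cos(x), x*(3*x + 4*sin(x*y)), 0)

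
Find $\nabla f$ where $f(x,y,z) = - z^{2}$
(0, 0, -2*z)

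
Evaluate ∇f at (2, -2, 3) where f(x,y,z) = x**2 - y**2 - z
(4, 4, -1)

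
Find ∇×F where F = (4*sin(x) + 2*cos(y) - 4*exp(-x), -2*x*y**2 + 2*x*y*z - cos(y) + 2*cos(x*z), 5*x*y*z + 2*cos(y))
(-2*x*y + 5*x*z + 2*x*sin(x*z) - 2*sin(y), -5*y*z, -2*y**2 + 2*y*z - 2*z*sin(x*z) + 2*sin(y))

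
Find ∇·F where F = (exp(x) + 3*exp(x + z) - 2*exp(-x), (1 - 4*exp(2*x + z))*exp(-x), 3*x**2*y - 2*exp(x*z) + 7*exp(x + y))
-2*x*exp(x*z) + exp(x) + 3*exp(x + z) + 2*exp(-x)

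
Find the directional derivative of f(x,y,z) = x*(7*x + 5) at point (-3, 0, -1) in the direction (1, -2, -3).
-37*sqrt(14)/14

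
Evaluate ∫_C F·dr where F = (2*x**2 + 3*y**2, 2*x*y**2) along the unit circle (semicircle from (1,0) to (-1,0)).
-16/3 + pi/4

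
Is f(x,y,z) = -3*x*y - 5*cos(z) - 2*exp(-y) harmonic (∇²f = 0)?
No, ∇²f = 5*cos(z) - 2*exp(-y)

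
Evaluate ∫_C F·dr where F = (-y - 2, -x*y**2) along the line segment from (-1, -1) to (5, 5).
-180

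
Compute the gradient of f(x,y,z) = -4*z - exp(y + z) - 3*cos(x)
(3*sin(x), -exp(y + z), -exp(y + z) - 4)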